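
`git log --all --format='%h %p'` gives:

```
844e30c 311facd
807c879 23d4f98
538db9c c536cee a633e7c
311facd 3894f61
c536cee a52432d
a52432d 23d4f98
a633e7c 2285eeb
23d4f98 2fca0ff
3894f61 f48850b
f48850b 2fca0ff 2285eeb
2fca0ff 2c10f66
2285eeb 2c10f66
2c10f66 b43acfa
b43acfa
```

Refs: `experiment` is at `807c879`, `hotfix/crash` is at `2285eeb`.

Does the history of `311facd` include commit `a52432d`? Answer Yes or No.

Ancestors of 311facd: {2285eeb, 2c10f66, 2fca0ff, 311facd, 3894f61, b43acfa, f48850b}.
a52432d is not in that set, so it is not an ancestor of 311facd.

No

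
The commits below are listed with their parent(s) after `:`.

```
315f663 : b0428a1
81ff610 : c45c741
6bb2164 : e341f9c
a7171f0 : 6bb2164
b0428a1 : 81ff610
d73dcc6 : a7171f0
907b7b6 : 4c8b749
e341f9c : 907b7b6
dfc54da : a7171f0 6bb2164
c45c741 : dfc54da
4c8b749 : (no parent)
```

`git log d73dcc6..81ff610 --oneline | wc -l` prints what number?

Reachable from 81ff610: {4c8b749, 6bb2164, 81ff610, 907b7b6, a7171f0, c45c741, dfc54da, e341f9c}.
Reachable from d73dcc6: {4c8b749, 6bb2164, 907b7b6, a7171f0, d73dcc6, e341f9c}.
In 81ff610's history but not d73dcc6's: {81ff610, c45c741, dfc54da} — 3 commits.

3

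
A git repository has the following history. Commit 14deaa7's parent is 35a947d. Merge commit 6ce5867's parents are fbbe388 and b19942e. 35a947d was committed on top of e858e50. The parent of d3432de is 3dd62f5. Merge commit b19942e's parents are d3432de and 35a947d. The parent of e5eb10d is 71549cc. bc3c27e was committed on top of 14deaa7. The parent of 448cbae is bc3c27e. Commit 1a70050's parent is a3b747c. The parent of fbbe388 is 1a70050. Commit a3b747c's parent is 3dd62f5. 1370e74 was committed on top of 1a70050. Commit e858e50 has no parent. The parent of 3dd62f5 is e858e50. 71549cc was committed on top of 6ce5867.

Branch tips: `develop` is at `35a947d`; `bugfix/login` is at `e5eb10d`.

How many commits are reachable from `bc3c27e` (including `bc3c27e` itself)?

4

Walking parent pointers from bc3c27e: reachable set = {14deaa7, 35a947d, bc3c27e, e858e50}.
That is 4 commits.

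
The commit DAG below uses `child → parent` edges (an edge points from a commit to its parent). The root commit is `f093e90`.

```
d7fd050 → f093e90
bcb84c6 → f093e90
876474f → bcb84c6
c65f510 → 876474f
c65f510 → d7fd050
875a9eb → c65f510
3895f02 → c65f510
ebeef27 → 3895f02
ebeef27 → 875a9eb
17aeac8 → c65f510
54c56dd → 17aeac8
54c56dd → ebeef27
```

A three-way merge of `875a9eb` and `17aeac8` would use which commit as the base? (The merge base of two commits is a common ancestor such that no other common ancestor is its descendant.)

c65f510

Ancestors of 875a9eb: {875a9eb, 876474f, bcb84c6, c65f510, d7fd050, f093e90}.
Ancestors of 17aeac8: {17aeac8, 876474f, bcb84c6, c65f510, d7fd050, f093e90}.
Common ancestors: {876474f, bcb84c6, c65f510, d7fd050, f093e90}.
Among these, c65f510 is not an ancestor of any other common ancestor — it is the merge base.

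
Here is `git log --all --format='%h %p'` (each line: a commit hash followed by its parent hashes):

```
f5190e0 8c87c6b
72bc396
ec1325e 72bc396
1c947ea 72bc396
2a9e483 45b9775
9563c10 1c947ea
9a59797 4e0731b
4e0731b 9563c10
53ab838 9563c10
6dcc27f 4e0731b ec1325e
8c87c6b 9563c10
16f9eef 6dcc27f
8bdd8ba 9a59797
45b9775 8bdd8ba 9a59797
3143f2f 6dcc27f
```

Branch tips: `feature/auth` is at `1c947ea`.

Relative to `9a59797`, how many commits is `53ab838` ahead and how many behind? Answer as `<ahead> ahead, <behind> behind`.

1 ahead, 2 behind

Reachable from 53ab838: {1c947ea, 53ab838, 72bc396, 9563c10}.
Reachable from 9a59797: {1c947ea, 4e0731b, 72bc396, 9563c10, 9a59797}.
Only in 53ab838's history (ahead): {53ab838} — 1.
Only in 9a59797's history (behind): {4e0731b, 9a59797} — 2.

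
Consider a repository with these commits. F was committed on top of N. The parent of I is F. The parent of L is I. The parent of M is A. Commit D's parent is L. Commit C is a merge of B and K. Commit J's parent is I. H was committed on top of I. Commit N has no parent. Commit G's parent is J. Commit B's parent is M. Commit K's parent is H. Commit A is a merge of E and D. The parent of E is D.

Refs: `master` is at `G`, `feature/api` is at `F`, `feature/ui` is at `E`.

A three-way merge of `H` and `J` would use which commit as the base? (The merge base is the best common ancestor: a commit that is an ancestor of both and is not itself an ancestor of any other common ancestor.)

I

Ancestors of H: {F, H, I, N}.
Ancestors of J: {F, I, J, N}.
Common ancestors: {F, I, N}.
Among these, I is not an ancestor of any other common ancestor — it is the merge base.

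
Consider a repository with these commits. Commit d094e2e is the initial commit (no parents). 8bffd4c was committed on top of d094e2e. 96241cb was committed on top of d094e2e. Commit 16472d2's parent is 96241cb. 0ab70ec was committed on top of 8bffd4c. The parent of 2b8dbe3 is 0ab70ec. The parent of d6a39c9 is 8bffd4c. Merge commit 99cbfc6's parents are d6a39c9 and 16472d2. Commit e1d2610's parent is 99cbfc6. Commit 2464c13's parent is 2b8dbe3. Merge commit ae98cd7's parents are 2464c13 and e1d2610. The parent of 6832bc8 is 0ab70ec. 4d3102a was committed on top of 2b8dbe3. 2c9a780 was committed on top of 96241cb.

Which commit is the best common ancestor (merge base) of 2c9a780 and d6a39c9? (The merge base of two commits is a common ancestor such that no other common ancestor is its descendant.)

d094e2e

Ancestors of 2c9a780: {2c9a780, 96241cb, d094e2e}.
Ancestors of d6a39c9: {8bffd4c, d094e2e, d6a39c9}.
Common ancestors: {d094e2e}.
The only common ancestor is d094e2e, so it is the merge base.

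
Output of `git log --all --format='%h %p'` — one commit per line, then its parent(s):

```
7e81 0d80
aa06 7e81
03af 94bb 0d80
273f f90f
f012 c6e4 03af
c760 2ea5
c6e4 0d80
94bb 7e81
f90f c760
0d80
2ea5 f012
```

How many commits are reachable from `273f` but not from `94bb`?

Reachable from 273f: {03af, 0d80, 273f, 2ea5, 7e81, 94bb, c6e4, c760, f012, f90f}.
Reachable from 94bb: {0d80, 7e81, 94bb}.
In 273f's history but not 94bb's: {03af, 273f, 2ea5, c6e4, c760, f012, f90f} — 7 commits.

7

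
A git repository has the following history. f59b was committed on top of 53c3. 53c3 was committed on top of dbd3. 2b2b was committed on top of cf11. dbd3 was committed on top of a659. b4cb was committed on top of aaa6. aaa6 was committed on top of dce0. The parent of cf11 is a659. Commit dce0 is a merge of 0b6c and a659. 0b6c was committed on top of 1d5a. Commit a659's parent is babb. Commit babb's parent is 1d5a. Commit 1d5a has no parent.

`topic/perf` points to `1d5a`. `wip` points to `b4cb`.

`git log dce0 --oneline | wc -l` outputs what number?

Walking parent pointers from dce0: reachable set = {0b6c, 1d5a, a659, babb, dce0}.
That is 5 commits.

5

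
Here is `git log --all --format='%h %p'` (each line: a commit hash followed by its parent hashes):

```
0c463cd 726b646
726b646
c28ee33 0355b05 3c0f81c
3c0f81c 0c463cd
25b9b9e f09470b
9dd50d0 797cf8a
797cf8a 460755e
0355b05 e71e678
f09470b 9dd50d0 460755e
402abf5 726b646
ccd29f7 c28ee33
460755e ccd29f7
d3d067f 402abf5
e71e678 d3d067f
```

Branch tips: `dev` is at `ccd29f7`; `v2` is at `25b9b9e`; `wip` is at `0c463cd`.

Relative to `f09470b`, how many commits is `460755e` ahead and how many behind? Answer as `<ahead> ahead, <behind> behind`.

Reachable from 460755e: {0355b05, 0c463cd, 3c0f81c, 402abf5, 460755e, 726b646, c28ee33, ccd29f7, d3d067f, e71e678}.
Reachable from f09470b: {0355b05, 0c463cd, 3c0f81c, 402abf5, 460755e, 726b646, 797cf8a, 9dd50d0, c28ee33, ccd29f7, d3d067f, e71e678, f09470b}.
Only in 460755e's history (ahead): {} — 0.
Only in f09470b's history (behind): {797cf8a, 9dd50d0, f09470b} — 3.

0 ahead, 3 behind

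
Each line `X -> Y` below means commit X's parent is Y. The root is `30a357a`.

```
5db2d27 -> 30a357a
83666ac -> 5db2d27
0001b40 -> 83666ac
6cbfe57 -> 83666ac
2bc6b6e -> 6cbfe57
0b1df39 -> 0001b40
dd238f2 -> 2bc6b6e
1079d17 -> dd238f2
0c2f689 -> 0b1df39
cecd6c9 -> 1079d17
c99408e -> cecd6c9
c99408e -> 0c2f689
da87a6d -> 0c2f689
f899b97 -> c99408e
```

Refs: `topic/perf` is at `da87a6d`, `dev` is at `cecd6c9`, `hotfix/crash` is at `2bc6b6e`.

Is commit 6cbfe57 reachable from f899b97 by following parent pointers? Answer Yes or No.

Ancestors of f899b97 (commits reachable by following parents): {0001b40, 0b1df39, 0c2f689, 1079d17, 2bc6b6e, 30a357a, 5db2d27, 6cbfe57, 83666ac, c99408e, cecd6c9, dd238f2, f899b97}.
6cbfe57 is in that set, so it is an ancestor of f899b97.

Yes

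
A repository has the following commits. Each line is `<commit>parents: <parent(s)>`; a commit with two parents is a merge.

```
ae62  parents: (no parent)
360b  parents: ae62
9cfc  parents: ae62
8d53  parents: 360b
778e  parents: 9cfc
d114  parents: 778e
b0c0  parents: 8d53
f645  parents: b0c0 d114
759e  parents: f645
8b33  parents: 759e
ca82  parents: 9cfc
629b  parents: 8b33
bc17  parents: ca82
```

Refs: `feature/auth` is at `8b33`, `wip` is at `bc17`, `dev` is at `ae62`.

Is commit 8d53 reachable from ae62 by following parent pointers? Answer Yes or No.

No

Ancestors of ae62: {ae62}.
8d53 is not in that set, so it is not an ancestor of ae62.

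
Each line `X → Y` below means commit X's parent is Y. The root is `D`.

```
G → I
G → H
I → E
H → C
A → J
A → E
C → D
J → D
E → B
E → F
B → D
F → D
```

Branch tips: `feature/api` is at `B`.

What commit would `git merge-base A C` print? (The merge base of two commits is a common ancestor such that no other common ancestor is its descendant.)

Ancestors of A: {A, B, D, E, F, J}.
Ancestors of C: {C, D}.
Common ancestors: {D}.
The only common ancestor is D, so it is the merge base.

D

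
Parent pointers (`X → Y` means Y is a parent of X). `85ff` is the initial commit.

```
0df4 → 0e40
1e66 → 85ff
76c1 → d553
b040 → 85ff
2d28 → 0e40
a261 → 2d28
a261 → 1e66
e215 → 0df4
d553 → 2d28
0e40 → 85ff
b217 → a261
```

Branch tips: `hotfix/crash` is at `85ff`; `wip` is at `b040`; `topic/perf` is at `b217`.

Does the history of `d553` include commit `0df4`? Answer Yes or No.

Ancestors of d553: {0e40, 2d28, 85ff, d553}.
0df4 is not in that set, so it is not an ancestor of d553.

No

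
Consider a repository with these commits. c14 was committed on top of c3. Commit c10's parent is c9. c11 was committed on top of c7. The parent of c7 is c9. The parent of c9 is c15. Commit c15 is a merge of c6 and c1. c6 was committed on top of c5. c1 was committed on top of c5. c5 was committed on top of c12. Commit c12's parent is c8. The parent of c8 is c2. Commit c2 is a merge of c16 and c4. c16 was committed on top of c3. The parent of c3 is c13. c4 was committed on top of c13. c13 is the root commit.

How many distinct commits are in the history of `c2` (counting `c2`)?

Walking parent pointers from c2: reachable set = {c13, c16, c2, c3, c4}.
That is 5 commits.

5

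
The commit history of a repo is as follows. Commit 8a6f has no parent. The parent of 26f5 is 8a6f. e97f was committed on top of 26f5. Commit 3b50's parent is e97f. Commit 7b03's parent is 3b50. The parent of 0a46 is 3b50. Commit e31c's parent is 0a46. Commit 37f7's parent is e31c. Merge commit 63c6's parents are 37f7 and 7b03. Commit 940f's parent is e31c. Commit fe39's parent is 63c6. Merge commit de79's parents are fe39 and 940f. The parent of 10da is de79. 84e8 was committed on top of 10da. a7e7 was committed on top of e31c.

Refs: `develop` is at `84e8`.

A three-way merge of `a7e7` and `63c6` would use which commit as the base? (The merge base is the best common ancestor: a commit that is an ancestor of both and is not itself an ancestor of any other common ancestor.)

Ancestors of a7e7: {0a46, 26f5, 3b50, 8a6f, a7e7, e31c, e97f}.
Ancestors of 63c6: {0a46, 26f5, 37f7, 3b50, 63c6, 7b03, 8a6f, e31c, e97f}.
Common ancestors: {0a46, 26f5, 3b50, 8a6f, e31c, e97f}.
Among these, e31c is not an ancestor of any other common ancestor — it is the merge base.

e31c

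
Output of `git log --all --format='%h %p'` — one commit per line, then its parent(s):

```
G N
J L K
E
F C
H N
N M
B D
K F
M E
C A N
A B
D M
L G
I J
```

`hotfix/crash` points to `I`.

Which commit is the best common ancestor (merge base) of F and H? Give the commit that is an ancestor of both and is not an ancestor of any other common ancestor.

Ancestors of F: {A, B, C, D, E, F, M, N}.
Ancestors of H: {E, H, M, N}.
Common ancestors: {E, M, N}.
Among these, N is not an ancestor of any other common ancestor — it is the merge base.

N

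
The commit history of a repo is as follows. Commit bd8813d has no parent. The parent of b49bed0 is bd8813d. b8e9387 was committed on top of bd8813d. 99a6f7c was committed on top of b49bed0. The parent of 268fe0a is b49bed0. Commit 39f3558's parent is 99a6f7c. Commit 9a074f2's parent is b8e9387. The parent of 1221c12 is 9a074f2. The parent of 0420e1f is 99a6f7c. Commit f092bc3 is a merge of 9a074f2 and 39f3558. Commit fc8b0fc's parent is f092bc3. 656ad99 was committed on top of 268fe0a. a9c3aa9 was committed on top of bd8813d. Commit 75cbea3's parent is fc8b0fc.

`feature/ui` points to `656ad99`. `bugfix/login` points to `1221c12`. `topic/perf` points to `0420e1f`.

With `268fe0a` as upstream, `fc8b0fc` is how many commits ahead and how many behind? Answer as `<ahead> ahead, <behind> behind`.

Reachable from fc8b0fc: {39f3558, 99a6f7c, 9a074f2, b49bed0, b8e9387, bd8813d, f092bc3, fc8b0fc}.
Reachable from 268fe0a: {268fe0a, b49bed0, bd8813d}.
Only in fc8b0fc's history (ahead): {39f3558, 99a6f7c, 9a074f2, b8e9387, f092bc3, fc8b0fc} — 6.
Only in 268fe0a's history (behind): {268fe0a} — 1.

6 ahead, 1 behind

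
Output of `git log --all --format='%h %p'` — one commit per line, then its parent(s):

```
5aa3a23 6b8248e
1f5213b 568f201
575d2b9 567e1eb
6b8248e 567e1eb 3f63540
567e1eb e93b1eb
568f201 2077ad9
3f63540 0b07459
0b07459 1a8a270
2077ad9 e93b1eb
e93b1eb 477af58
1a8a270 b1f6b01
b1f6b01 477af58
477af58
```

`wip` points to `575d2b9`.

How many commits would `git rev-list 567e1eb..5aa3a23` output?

6

Reachable from 5aa3a23: {0b07459, 1a8a270, 3f63540, 477af58, 567e1eb, 5aa3a23, 6b8248e, b1f6b01, e93b1eb}.
Reachable from 567e1eb: {477af58, 567e1eb, e93b1eb}.
In 5aa3a23's history but not 567e1eb's: {0b07459, 1a8a270, 3f63540, 5aa3a23, 6b8248e, b1f6b01} — 6 commits.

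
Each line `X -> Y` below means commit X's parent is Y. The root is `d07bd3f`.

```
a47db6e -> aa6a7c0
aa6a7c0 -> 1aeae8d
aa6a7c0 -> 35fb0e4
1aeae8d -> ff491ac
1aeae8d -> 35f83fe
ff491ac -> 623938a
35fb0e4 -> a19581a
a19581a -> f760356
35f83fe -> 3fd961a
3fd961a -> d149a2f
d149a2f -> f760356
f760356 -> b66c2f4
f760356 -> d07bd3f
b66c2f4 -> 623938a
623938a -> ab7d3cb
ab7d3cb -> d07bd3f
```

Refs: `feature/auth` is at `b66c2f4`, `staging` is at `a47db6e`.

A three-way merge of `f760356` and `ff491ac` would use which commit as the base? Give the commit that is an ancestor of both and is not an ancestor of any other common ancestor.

Ancestors of f760356: {623938a, ab7d3cb, b66c2f4, d07bd3f, f760356}.
Ancestors of ff491ac: {623938a, ab7d3cb, d07bd3f, ff491ac}.
Common ancestors: {623938a, ab7d3cb, d07bd3f}.
Among these, 623938a is not an ancestor of any other common ancestor — it is the merge base.

623938a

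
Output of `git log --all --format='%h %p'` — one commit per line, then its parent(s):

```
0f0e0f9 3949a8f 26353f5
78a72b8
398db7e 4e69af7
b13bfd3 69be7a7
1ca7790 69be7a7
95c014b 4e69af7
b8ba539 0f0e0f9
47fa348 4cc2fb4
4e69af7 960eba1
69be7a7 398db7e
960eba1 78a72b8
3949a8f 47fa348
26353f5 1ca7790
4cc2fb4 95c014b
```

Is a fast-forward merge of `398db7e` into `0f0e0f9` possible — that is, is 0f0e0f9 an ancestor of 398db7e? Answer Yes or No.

A fast-forward from 0f0e0f9 to 398db7e is possible iff 0f0e0f9 is an ancestor of 398db7e.
Ancestors of 398db7e: {398db7e, 4e69af7, 78a72b8, 960eba1}.
0f0e0f9 is not among them, so fast-forward is not possible.

No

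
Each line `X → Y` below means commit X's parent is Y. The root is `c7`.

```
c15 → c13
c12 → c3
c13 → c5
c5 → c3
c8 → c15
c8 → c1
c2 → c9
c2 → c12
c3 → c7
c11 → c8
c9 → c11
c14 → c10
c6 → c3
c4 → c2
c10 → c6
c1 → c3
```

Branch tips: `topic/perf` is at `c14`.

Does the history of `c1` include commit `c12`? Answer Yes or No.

No

Ancestors of c1: {c1, c3, c7}.
c12 is not in that set, so it is not an ancestor of c1.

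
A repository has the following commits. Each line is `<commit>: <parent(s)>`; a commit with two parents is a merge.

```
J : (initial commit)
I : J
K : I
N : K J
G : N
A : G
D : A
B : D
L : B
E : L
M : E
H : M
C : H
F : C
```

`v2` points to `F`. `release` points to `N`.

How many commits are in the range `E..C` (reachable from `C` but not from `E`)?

Reachable from C: {A, B, C, D, E, G, H, I, J, K, L, M, N}.
Reachable from E: {A, B, D, E, G, I, J, K, L, N}.
In C's history but not E's: {C, H, M} — 3 commits.

3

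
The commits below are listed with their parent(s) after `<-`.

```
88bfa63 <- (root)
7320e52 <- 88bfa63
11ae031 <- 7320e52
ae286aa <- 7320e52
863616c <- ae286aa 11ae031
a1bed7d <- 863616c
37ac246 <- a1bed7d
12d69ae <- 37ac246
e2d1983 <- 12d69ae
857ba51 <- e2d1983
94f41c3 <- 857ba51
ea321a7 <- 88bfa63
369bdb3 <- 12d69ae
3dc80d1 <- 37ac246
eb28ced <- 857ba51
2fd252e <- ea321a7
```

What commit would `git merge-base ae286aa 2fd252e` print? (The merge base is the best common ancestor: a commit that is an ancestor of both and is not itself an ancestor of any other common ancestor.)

Ancestors of ae286aa: {7320e52, 88bfa63, ae286aa}.
Ancestors of 2fd252e: {2fd252e, 88bfa63, ea321a7}.
Common ancestors: {88bfa63}.
The only common ancestor is 88bfa63, so it is the merge base.

88bfa63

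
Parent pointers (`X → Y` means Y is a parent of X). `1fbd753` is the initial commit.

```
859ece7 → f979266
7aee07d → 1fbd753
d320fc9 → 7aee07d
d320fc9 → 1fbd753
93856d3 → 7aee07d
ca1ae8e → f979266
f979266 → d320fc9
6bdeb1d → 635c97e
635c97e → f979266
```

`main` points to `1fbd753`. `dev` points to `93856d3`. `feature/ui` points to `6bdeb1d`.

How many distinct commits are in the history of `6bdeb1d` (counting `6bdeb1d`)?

6

Walking parent pointers from 6bdeb1d: reachable set = {1fbd753, 635c97e, 6bdeb1d, 7aee07d, d320fc9, f979266}.
That is 6 commits.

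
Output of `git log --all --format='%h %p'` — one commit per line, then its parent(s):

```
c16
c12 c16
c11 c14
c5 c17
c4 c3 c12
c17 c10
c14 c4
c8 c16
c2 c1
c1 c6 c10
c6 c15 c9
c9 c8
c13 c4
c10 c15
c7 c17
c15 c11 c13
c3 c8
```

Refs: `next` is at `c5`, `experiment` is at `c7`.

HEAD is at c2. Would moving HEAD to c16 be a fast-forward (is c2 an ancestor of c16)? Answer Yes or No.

A fast-forward from c2 to c16 is possible iff c2 is an ancestor of c16.
Ancestors of c16: {c16}.
c2 is not among them, so fast-forward is not possible.

No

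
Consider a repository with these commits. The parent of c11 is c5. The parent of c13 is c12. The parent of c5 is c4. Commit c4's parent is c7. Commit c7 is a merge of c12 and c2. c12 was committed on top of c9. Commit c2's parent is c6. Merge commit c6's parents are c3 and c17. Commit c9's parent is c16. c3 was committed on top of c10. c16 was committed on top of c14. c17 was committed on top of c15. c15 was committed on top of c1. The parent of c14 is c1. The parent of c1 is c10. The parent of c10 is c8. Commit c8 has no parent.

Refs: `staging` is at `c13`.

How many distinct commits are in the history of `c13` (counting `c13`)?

Walking parent pointers from c13: reachable set = {c1, c10, c12, c13, c14, c16, c8, c9}.
That is 8 commits.

8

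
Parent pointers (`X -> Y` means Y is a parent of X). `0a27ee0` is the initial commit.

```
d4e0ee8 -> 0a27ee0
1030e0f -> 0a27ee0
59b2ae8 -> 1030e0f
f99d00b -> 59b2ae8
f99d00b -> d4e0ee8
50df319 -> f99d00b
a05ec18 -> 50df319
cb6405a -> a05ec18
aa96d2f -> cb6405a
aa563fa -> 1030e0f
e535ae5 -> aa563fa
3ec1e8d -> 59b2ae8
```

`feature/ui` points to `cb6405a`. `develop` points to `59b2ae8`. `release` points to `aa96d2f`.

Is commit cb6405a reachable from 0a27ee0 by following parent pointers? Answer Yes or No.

No

Ancestors of 0a27ee0: {0a27ee0}.
cb6405a is not in that set, so it is not an ancestor of 0a27ee0.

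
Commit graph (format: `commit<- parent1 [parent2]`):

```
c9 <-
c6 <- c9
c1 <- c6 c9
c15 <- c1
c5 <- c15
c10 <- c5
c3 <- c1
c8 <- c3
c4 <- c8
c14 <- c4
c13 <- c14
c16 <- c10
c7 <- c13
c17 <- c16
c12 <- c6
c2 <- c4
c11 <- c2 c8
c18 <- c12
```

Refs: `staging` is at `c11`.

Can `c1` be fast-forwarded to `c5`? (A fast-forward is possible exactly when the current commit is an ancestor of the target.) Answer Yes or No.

Yes

A fast-forward from c1 to c5 is possible iff c1 is an ancestor of c5.
Ancestors of c5: {c1, c15, c5, c6, c9}.
c1 is among them, so fast-forward is possible.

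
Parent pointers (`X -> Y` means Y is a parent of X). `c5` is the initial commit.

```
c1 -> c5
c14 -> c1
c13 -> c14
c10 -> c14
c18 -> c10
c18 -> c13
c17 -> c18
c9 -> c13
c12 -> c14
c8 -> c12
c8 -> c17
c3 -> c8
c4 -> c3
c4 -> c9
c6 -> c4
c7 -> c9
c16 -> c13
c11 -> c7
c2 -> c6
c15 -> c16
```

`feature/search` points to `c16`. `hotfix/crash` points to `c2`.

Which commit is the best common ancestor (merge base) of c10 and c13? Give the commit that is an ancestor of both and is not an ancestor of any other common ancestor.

Ancestors of c10: {c1, c10, c14, c5}.
Ancestors of c13: {c1, c13, c14, c5}.
Common ancestors: {c1, c14, c5}.
Among these, c14 is not an ancestor of any other common ancestor — it is the merge base.

c14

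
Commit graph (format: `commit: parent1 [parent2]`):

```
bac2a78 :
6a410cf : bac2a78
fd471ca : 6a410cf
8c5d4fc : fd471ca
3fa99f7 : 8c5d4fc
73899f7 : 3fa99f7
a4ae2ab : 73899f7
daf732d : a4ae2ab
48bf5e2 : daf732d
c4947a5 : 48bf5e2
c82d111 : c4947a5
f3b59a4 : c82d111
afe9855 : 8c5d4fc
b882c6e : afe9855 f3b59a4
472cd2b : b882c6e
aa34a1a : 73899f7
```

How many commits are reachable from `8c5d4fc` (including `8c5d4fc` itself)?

4

Walking parent pointers from 8c5d4fc: reachable set = {6a410cf, 8c5d4fc, bac2a78, fd471ca}.
That is 4 commits.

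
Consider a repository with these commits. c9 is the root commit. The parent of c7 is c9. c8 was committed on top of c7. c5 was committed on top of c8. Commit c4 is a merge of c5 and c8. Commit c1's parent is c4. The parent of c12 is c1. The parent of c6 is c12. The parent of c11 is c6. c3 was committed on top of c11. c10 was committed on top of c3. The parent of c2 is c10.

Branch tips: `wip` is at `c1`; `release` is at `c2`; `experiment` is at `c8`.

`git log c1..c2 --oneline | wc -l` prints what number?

6

Reachable from c2: {c1, c10, c11, c12, c2, c3, c4, c5, c6, c7, c8, c9}.
Reachable from c1: {c1, c4, c5, c7, c8, c9}.
In c2's history but not c1's: {c10, c11, c12, c2, c3, c6} — 6 commits.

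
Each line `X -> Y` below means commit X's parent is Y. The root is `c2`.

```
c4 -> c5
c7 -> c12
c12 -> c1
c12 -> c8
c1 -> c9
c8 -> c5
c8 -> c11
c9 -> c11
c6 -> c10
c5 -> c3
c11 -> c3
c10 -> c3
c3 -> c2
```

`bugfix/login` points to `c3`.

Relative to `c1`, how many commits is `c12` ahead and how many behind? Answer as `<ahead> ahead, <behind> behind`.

Reachable from c12: {c1, c11, c12, c2, c3, c5, c8, c9}.
Reachable from c1: {c1, c11, c2, c3, c9}.
Only in c12's history (ahead): {c12, c5, c8} — 3.
Only in c1's history (behind): {} — 0.

3 ahead, 0 behind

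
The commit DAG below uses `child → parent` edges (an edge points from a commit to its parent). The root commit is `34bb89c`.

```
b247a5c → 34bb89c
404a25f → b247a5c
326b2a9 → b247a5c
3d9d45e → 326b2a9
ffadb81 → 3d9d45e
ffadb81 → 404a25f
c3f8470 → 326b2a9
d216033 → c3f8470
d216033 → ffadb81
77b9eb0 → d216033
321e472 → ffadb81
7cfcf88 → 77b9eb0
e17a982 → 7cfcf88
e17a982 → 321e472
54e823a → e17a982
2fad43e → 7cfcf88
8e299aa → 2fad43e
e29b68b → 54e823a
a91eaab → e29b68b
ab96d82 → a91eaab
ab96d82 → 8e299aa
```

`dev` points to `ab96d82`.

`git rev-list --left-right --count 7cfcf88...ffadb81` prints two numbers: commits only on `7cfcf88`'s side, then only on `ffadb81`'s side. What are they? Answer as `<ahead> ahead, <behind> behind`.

Reachable from 7cfcf88: {326b2a9, 34bb89c, 3d9d45e, 404a25f, 77b9eb0, 7cfcf88, b247a5c, c3f8470, d216033, ffadb81}.
Reachable from ffadb81: {326b2a9, 34bb89c, 3d9d45e, 404a25f, b247a5c, ffadb81}.
Only in 7cfcf88's history (ahead): {77b9eb0, 7cfcf88, c3f8470, d216033} — 4.
Only in ffadb81's history (behind): {} — 0.

4 ahead, 0 behind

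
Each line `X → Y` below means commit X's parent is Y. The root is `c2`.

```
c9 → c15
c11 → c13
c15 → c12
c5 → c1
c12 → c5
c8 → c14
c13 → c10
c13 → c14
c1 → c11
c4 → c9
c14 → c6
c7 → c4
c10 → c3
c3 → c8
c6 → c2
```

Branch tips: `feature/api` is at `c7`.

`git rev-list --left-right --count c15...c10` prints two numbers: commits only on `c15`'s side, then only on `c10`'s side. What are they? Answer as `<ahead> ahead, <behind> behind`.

6 ahead, 0 behind

Reachable from c15: {c1, c10, c11, c12, c13, c14, c15, c2, c3, c5, c6, c8}.
Reachable from c10: {c10, c14, c2, c3, c6, c8}.
Only in c15's history (ahead): {c1, c11, c12, c13, c15, c5} — 6.
Only in c10's history (behind): {} — 0.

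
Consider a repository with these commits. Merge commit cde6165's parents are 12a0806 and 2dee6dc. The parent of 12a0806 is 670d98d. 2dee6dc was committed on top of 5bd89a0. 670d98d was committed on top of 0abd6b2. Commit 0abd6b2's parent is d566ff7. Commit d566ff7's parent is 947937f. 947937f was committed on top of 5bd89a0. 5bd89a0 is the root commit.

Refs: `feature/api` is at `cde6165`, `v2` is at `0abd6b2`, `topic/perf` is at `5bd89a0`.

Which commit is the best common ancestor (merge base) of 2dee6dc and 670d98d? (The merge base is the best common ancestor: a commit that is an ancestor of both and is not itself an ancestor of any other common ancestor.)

5bd89a0

Ancestors of 2dee6dc: {2dee6dc, 5bd89a0}.
Ancestors of 670d98d: {0abd6b2, 5bd89a0, 670d98d, 947937f, d566ff7}.
Common ancestors: {5bd89a0}.
The only common ancestor is 5bd89a0, so it is the merge base.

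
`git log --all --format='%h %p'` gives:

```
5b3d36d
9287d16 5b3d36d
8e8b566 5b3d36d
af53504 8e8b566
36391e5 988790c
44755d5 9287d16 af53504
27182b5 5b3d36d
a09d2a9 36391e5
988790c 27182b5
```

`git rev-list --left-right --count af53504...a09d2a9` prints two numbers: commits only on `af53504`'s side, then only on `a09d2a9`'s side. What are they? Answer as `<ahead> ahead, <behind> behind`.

2 ahead, 4 behind

Reachable from af53504: {5b3d36d, 8e8b566, af53504}.
Reachable from a09d2a9: {27182b5, 36391e5, 5b3d36d, 988790c, a09d2a9}.
Only in af53504's history (ahead): {8e8b566, af53504} — 2.
Only in a09d2a9's history (behind): {27182b5, 36391e5, 988790c, a09d2a9} — 4.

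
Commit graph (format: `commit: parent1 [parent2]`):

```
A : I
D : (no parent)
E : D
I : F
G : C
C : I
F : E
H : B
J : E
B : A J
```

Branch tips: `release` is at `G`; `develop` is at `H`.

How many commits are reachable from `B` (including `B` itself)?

Walking parent pointers from B: reachable set = {A, B, D, E, F, I, J}.
That is 7 commits.

7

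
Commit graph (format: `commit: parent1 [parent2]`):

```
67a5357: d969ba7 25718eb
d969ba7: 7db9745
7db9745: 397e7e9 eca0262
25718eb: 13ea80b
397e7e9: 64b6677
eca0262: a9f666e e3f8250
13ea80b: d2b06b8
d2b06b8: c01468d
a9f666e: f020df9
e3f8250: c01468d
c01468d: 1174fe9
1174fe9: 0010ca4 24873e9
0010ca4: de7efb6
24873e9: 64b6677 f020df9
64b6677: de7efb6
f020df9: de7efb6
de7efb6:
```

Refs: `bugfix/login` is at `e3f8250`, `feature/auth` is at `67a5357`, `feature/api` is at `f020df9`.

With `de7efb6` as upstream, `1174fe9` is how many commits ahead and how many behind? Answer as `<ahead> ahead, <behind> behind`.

5 ahead, 0 behind

Reachable from 1174fe9: {0010ca4, 1174fe9, 24873e9, 64b6677, de7efb6, f020df9}.
Reachable from de7efb6: {de7efb6}.
Only in 1174fe9's history (ahead): {0010ca4, 1174fe9, 24873e9, 64b6677, f020df9} — 5.
Only in de7efb6's history (behind): {} — 0.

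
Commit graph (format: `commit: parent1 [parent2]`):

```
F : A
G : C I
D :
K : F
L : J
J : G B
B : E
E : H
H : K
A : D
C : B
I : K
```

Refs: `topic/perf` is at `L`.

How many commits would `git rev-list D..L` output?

Reachable from L: {A, B, C, D, E, F, G, H, I, J, K, L}.
Reachable from D: {D}.
In L's history but not D's: {A, B, C, E, F, G, H, I, J, K, L} — 11 commits.

11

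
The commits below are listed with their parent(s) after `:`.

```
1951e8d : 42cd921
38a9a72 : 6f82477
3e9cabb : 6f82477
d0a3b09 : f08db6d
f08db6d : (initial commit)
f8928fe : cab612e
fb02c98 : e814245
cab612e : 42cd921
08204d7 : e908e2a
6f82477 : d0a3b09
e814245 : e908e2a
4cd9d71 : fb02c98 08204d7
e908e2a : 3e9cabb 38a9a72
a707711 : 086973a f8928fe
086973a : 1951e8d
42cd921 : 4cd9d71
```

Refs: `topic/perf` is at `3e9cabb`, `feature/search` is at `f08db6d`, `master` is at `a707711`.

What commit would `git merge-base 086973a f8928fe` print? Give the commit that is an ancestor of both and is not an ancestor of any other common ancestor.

42cd921

Ancestors of 086973a: {08204d7, 086973a, 1951e8d, 38a9a72, 3e9cabb, 42cd921, 4cd9d71, 6f82477, d0a3b09, e814245, e908e2a, f08db6d, fb02c98}.
Ancestors of f8928fe: {08204d7, 38a9a72, 3e9cabb, 42cd921, 4cd9d71, 6f82477, cab612e, d0a3b09, e814245, e908e2a, f08db6d, f8928fe, fb02c98}.
Common ancestors: {08204d7, 38a9a72, 3e9cabb, 42cd921, 4cd9d71, 6f82477, d0a3b09, e814245, e908e2a, f08db6d, fb02c98}.
Among these, 42cd921 is not an ancestor of any other common ancestor — it is the merge base.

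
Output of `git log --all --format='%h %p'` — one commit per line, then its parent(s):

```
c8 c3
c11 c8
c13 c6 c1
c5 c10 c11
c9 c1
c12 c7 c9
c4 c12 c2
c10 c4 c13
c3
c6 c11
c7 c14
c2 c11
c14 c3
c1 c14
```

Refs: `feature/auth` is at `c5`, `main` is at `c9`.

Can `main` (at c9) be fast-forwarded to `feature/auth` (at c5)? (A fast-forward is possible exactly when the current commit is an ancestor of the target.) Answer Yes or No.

A fast-forward from c9 to c5 is possible iff c9 is an ancestor of c5.
Ancestors of c5: {c1, c10, c11, c12, c13, c14, c2, c3, c4, c5, c6, c7, c8, c9}.
c9 is among them, so fast-forward is possible.

Yes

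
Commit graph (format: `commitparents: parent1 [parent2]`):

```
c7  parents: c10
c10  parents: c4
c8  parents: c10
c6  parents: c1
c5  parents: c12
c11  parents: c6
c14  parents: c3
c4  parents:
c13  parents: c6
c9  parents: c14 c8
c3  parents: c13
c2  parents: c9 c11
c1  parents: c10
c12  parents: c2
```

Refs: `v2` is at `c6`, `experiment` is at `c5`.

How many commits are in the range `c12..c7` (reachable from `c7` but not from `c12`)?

Reachable from c7: {c10, c4, c7}.
Reachable from c12: {c1, c10, c11, c12, c13, c14, c2, c3, c4, c6, c8, c9}.
In c7's history but not c12's: {c7} — 1 commit.

1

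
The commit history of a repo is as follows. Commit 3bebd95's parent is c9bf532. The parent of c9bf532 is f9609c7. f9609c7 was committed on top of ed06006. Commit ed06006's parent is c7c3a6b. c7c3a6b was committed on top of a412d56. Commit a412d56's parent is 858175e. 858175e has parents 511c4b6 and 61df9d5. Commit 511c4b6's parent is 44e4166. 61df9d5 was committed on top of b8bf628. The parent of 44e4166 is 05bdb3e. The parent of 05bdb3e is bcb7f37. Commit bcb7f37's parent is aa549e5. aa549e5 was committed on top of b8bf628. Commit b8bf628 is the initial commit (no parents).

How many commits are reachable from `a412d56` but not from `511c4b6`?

3

Reachable from a412d56: {05bdb3e, 44e4166, 511c4b6, 61df9d5, 858175e, a412d56, aa549e5, b8bf628, bcb7f37}.
Reachable from 511c4b6: {05bdb3e, 44e4166, 511c4b6, aa549e5, b8bf628, bcb7f37}.
In a412d56's history but not 511c4b6's: {61df9d5, 858175e, a412d56} — 3 commits.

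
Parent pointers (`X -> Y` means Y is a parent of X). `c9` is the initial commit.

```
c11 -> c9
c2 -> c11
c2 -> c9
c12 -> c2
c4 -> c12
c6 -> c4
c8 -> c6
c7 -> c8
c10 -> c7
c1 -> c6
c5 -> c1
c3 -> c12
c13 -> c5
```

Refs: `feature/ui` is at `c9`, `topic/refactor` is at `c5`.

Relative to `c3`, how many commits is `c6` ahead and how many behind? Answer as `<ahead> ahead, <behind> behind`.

Reachable from c6: {c11, c12, c2, c4, c6, c9}.
Reachable from c3: {c11, c12, c2, c3, c9}.
Only in c6's history (ahead): {c4, c6} — 2.
Only in c3's history (behind): {c3} — 1.

2 ahead, 1 behind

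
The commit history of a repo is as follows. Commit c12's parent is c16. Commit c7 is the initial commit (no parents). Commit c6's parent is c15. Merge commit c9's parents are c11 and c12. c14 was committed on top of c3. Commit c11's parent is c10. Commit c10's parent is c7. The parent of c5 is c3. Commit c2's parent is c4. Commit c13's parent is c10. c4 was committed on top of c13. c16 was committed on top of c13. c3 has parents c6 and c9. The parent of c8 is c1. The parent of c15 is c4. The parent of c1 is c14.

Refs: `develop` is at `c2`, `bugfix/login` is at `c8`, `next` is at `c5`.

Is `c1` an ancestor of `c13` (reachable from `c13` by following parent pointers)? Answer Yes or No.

Ancestors of c13: {c10, c13, c7}.
c1 is not in that set, so it is not an ancestor of c13.

No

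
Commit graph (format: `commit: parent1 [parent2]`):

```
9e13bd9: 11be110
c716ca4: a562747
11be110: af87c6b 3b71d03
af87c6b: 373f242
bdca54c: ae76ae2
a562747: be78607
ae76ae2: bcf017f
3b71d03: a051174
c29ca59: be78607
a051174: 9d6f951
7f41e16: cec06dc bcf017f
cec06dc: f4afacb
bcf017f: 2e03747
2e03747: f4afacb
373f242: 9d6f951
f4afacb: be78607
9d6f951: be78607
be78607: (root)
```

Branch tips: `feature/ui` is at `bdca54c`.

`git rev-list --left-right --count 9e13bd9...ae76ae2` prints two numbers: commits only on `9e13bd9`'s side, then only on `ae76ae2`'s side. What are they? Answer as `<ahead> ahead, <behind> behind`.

Reachable from 9e13bd9: {11be110, 373f242, 3b71d03, 9d6f951, 9e13bd9, a051174, af87c6b, be78607}.
Reachable from ae76ae2: {2e03747, ae76ae2, bcf017f, be78607, f4afacb}.
Only in 9e13bd9's history (ahead): {11be110, 373f242, 3b71d03, 9d6f951, 9e13bd9, a051174, af87c6b} — 7.
Only in ae76ae2's history (behind): {2e03747, ae76ae2, bcf017f, f4afacb} — 4.

7 ahead, 4 behind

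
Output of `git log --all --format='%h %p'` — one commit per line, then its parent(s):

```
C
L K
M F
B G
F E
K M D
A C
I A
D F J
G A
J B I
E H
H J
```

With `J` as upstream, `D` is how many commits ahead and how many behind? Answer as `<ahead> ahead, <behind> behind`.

Reachable from D: {A, B, C, D, E, F, G, H, I, J}.
Reachable from J: {A, B, C, G, I, J}.
Only in D's history (ahead): {D, E, F, H} — 4.
Only in J's history (behind): {} — 0.

4 ahead, 0 behind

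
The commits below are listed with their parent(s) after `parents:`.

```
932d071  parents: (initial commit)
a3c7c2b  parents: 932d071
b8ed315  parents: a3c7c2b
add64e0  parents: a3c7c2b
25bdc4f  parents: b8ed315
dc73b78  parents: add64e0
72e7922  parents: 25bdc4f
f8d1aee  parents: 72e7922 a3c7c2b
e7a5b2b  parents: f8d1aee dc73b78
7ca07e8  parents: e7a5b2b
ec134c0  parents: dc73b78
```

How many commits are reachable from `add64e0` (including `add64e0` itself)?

3

Walking parent pointers from add64e0: reachable set = {932d071, a3c7c2b, add64e0}.
That is 3 commits.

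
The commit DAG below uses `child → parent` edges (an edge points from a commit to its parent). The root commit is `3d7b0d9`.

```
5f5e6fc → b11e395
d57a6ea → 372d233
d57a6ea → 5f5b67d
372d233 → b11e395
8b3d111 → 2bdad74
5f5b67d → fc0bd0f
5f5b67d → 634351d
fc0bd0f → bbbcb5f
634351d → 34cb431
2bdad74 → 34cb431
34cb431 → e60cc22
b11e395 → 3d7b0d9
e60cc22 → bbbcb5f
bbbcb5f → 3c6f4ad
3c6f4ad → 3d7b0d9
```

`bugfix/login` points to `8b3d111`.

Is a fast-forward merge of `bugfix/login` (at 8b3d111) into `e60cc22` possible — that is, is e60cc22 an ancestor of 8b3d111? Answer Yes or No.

Yes

A fast-forward from e60cc22 to 8b3d111 is possible iff e60cc22 is an ancestor of 8b3d111.
Ancestors of 8b3d111: {2bdad74, 34cb431, 3c6f4ad, 3d7b0d9, 8b3d111, bbbcb5f, e60cc22}.
e60cc22 is among them, so fast-forward is possible.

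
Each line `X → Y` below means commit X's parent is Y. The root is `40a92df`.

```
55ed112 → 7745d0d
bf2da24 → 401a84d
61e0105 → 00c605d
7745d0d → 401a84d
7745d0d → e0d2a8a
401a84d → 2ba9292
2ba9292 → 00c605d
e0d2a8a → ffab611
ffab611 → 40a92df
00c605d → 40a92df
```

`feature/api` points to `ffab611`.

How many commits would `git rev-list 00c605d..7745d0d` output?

Reachable from 7745d0d: {00c605d, 2ba9292, 401a84d, 40a92df, 7745d0d, e0d2a8a, ffab611}.
Reachable from 00c605d: {00c605d, 40a92df}.
In 7745d0d's history but not 00c605d's: {2ba9292, 401a84d, 7745d0d, e0d2a8a, ffab611} — 5 commits.

5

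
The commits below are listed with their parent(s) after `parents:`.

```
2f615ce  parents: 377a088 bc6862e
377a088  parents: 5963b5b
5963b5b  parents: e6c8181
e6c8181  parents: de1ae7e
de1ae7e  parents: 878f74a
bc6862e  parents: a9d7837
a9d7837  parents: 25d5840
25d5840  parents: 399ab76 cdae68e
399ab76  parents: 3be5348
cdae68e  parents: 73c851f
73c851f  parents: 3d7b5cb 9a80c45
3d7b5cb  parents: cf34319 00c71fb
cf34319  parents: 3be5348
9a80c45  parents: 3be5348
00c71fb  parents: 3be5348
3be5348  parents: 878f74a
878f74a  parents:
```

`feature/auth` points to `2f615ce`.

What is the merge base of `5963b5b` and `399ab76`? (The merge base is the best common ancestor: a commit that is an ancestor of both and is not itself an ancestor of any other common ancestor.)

Ancestors of 5963b5b: {5963b5b, 878f74a, de1ae7e, e6c8181}.
Ancestors of 399ab76: {399ab76, 3be5348, 878f74a}.
Common ancestors: {878f74a}.
The only common ancestor is 878f74a, so it is the merge base.

878f74a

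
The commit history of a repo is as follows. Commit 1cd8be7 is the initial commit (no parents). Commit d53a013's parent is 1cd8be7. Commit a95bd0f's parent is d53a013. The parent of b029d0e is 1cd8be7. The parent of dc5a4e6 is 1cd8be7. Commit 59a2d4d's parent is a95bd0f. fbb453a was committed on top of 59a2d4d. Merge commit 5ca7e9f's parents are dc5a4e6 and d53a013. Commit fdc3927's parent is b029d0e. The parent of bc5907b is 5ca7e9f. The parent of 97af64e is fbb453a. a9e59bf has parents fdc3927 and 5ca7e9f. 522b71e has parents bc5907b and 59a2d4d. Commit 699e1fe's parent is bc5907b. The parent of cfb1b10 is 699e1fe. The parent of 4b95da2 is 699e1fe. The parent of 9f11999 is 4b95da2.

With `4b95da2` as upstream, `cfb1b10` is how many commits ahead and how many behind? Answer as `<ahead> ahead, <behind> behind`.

Reachable from cfb1b10: {1cd8be7, 5ca7e9f, 699e1fe, bc5907b, cfb1b10, d53a013, dc5a4e6}.
Reachable from 4b95da2: {1cd8be7, 4b95da2, 5ca7e9f, 699e1fe, bc5907b, d53a013, dc5a4e6}.
Only in cfb1b10's history (ahead): {cfb1b10} — 1.
Only in 4b95da2's history (behind): {4b95da2} — 1.

1 ahead, 1 behind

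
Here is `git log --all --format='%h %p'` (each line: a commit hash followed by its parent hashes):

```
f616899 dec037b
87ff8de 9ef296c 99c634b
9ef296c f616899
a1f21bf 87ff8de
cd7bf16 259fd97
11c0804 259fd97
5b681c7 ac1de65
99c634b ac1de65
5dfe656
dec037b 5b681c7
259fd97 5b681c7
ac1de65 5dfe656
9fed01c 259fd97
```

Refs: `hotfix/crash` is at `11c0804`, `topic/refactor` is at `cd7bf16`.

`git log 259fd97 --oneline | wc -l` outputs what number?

4

Walking parent pointers from 259fd97: reachable set = {259fd97, 5b681c7, 5dfe656, ac1de65}.
That is 4 commits.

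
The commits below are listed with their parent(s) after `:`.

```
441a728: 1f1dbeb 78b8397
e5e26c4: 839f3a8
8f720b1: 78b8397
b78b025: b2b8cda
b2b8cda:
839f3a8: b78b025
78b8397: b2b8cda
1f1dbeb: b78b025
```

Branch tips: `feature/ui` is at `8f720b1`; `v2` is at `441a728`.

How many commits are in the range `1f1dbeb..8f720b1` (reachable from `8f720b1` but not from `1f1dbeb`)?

Reachable from 8f720b1: {78b8397, 8f720b1, b2b8cda}.
Reachable from 1f1dbeb: {1f1dbeb, b2b8cda, b78b025}.
In 8f720b1's history but not 1f1dbeb's: {78b8397, 8f720b1} — 2 commits.

2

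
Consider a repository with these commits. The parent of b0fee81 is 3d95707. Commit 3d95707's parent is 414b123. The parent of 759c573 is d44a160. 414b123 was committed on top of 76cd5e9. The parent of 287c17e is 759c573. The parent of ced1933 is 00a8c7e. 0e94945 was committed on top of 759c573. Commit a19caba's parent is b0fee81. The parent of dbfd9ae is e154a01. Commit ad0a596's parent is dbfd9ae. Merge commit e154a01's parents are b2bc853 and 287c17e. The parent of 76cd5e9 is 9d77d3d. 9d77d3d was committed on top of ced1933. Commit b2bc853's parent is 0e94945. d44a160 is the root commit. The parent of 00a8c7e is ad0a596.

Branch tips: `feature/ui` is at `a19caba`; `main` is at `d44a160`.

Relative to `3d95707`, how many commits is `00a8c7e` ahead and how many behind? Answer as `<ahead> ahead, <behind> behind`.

0 ahead, 5 behind

Reachable from 00a8c7e: {00a8c7e, 0e94945, 287c17e, 759c573, ad0a596, b2bc853, d44a160, dbfd9ae, e154a01}.
Reachable from 3d95707: {00a8c7e, 0e94945, 287c17e, 3d95707, 414b123, 759c573, 76cd5e9, 9d77d3d, ad0a596, b2bc853, ced1933, d44a160, dbfd9ae, e154a01}.
Only in 00a8c7e's history (ahead): {} — 0.
Only in 3d95707's history (behind): {3d95707, 414b123, 76cd5e9, 9d77d3d, ced1933} — 5.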